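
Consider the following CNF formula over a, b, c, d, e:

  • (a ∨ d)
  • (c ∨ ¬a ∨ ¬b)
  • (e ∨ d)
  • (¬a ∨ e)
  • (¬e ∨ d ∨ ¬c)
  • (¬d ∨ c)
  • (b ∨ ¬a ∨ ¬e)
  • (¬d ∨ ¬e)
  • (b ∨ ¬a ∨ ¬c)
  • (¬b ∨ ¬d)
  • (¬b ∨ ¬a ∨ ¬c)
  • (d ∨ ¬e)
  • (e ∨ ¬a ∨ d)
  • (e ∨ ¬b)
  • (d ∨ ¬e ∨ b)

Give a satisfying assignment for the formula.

a = False  b = False  c = True  d = True  e = False

Check each clause:
  1. (d ∨ a) — d is true.
  2. (¬b ∨ ¬a ∨ c) — c is true.
  3. (e ∨ d) — d is true.
  4. (e ∨ ¬a) — ¬a is true.
  5. (¬c ∨ ¬e ∨ d) — ¬e is true.
  6. (¬d ∨ c) — c is true.
  7. (¬a ∨ ¬e ∨ b) — ¬e is true.
  8. (¬d ∨ ¬e) — ¬e is true.
  9. (¬a ∨ ¬c ∨ b) — ¬a is true.
  10. (¬d ∨ ¬b) — ¬b is true.
  11. (¬b ∨ ¬a ∨ ¬c) — ¬b is true.
  12. (d ∨ ¬e) — ¬e is true.
  13. (¬a ∨ d ∨ e) — d is true.
  14. (¬b ∨ e) — ¬b is true.
  15. (b ∨ ¬e ∨ d) — ¬e is true.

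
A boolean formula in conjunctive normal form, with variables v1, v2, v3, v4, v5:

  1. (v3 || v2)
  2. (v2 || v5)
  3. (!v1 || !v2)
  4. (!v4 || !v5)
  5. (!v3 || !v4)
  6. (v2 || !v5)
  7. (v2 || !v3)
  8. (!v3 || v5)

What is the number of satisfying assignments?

4

Satisfying assignments:
  v1=0 v2=1 v3=0 v4=0 v5=0
  v1=0 v2=1 v3=0 v4=0 v5=1
  v1=0 v2=1 v3=0 v4=1 v5=0
  v1=0 v2=1 v3=1 v4=0 v5=1
Count: 4.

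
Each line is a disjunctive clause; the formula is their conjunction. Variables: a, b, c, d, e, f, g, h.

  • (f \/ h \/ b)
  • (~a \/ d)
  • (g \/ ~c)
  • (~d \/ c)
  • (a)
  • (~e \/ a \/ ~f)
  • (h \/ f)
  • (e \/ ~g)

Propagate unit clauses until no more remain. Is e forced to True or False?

Unit clause (a) sets a = True.
(~a \/ d): since a = True, the clause reduces to (d). d = True.
(~d \/ c) with d = True leaves only c, so c = True.
(~c \/ g) with c = True leaves only g, so g = True.
From (~g \/ e) and g = True: e = True.

True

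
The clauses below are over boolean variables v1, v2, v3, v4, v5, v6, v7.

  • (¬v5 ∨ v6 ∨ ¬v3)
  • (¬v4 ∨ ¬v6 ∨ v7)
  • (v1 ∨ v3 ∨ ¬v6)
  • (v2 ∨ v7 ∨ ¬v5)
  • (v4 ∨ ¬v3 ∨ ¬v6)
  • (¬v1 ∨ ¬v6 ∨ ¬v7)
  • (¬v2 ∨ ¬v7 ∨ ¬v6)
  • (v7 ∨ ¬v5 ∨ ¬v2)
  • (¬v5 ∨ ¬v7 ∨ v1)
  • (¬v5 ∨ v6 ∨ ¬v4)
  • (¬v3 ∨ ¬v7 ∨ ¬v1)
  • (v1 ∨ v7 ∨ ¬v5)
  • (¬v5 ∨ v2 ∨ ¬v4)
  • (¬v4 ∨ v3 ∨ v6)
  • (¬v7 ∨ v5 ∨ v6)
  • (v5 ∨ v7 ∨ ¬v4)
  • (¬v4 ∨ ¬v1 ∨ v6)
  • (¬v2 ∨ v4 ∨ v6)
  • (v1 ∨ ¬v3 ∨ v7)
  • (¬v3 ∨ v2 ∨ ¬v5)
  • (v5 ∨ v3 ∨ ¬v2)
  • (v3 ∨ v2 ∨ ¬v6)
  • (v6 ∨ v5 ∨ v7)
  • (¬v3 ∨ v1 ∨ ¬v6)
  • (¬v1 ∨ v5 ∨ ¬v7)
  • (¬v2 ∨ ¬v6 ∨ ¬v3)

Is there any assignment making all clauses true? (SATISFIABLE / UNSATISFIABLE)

SATISFIABLE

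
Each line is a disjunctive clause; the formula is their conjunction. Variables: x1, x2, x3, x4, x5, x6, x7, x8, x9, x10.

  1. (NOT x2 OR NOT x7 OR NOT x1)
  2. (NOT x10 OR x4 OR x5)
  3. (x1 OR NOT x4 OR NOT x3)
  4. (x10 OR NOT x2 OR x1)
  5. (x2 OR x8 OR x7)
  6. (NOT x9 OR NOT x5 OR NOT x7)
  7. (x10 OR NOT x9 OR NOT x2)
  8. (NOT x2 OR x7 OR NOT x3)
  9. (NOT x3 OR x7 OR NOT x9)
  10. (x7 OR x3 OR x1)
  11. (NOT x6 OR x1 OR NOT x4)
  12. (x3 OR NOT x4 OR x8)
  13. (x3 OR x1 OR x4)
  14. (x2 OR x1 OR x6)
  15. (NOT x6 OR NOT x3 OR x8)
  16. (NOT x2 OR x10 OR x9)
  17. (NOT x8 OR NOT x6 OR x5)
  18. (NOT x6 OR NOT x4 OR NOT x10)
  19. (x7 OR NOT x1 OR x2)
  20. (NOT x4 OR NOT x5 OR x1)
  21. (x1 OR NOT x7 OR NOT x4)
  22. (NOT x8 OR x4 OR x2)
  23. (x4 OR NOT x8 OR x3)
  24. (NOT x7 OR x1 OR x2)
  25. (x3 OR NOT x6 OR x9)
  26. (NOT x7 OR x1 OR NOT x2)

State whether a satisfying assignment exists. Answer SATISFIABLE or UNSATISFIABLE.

SATISFIABLE

Set x1 = True and propagate.
Branch on x2: take x2 = True.
  then x7 is forced to False.
  then x3 is forced to False.
Branch on x4: take x4 = True.
  then x8 is forced to True.
The remaining clauses are satisfied by x5 = True, x6 = False, x9 = True, x10 = True.
So x1 = 1, x2 = 1, x3 = 0, x4 = 1, x5 = 1, x6 = 0, x7 = 0, x8 = 1, x9 = 1, x10 = 1 is a satisfying assignment.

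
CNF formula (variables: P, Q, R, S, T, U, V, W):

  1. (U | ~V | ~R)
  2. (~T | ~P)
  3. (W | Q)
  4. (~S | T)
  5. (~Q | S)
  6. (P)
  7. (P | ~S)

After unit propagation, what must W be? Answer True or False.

Unit clause (P) sets P = True.
In (~T | ~P), ~P is now false; ~T must hold, so T = False.
(T | ~S): since T = False, the clause reduces to (~S). S = False.
From (~Q | S) and S = False: Q = False.
In (Q | W), Q is now false; W must hold, so W = True.

True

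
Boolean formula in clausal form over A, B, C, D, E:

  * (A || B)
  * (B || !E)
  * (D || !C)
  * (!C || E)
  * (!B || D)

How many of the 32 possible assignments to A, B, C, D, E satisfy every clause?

Split on B, then C.
  B=T, C=T: remaining (A,D,E) ∈ {(F,T,T); (T,T,T)} — 2.
  B=T, C=F: remaining (A,D,E) ∈ {(F,T,F); (F,T,T); (T,T,F); (T,T,T)} — 4.
  B=F, C=T: a clause becomes empty — 0.
  B=F, C=F: remaining (A,D,E) ∈ {(T,F,F); (T,T,F)} — 2.
Total: 2 + 4 + 0 + 2 = 8.

8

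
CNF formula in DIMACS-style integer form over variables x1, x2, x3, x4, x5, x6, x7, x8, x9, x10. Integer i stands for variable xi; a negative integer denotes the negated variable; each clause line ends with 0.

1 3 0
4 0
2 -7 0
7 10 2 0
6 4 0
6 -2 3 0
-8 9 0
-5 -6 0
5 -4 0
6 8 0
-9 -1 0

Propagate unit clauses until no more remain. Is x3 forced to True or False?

(x4) stands alone — x4 = True.
(~x4 \/ x5) with x4 = True leaves only x5, so x5 = True.
In (~x6 \/ ~x5), ~x5 is now false; ~x6 must hold, so x6 = False.
From (x6 \/ x8) and x6 = False: x8 = True.
(x9 \/ ~x8) with x8 = True leaves only x9, so x9 = True.
In (~x9 \/ ~x1), ~x9 is now false; ~x1 must hold, so x1 = False.
(x1 \/ x3): since x1 = False, the clause reduces to (x3). x3 = True.

True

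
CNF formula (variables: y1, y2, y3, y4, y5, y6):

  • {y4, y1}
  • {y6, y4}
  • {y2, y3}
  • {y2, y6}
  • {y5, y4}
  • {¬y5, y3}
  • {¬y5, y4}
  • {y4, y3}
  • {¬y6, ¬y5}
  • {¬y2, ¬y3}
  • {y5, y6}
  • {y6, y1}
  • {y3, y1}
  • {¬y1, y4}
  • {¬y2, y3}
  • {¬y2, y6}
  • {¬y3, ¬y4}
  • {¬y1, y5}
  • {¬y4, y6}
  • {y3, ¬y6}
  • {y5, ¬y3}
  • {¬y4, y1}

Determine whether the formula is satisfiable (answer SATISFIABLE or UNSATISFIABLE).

UNSATISFIABLE

y3 = True:
  propagation gives y2=False, y6=True, y5=False; an empty clause results — contradiction.
y3 = False:
  propagation gives y2=True; an empty clause results — contradiction.
Every branch closes, so no satisfying assignment exists.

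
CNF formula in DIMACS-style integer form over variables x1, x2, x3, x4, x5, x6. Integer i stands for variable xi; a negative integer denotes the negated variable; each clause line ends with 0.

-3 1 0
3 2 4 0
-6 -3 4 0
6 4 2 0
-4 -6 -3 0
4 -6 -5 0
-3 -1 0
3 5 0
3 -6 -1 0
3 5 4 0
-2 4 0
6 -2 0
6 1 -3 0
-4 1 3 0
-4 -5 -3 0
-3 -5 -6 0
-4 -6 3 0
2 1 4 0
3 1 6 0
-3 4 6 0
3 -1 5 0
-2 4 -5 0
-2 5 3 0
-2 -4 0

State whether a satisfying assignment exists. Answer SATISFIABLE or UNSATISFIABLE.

SATISFIABLE

Try x1 = True.
  then x3 is forced to False.
  then x5 is forced to True.
  then x6 is forced to False.
  then x2 is forced to False.
  then x4 is forced to True.
So x1=True, x2=False, x3=False, x4=True, x5=True, x6=False is a satisfying assignment.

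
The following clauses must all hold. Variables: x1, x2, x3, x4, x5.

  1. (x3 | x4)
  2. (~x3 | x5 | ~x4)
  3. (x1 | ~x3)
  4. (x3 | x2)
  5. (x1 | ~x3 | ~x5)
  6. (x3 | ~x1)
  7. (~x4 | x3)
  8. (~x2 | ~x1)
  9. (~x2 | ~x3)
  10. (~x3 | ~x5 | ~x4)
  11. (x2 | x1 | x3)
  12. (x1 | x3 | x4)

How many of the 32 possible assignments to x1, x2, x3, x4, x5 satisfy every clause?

Satisfying assignments:
  x1=T x2=F x3=T x4=F x5=F
  x1=T x2=F x3=T x4=F x5=T
That's 2 in total.

2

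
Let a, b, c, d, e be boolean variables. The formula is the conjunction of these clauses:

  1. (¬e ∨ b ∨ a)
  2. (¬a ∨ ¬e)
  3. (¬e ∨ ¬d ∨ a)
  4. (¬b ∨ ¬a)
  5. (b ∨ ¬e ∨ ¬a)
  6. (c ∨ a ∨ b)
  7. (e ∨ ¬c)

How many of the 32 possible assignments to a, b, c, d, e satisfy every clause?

The models are:
  a=F b=T c=F d=F e=F
  a=F b=T c=F d=F e=T
  a=F b=T c=F d=T e=F
  a=F b=T c=T d=F e=T
  a=T b=F c=F d=F e=F
  a=T b=F c=F d=T e=F
Count: 6.

6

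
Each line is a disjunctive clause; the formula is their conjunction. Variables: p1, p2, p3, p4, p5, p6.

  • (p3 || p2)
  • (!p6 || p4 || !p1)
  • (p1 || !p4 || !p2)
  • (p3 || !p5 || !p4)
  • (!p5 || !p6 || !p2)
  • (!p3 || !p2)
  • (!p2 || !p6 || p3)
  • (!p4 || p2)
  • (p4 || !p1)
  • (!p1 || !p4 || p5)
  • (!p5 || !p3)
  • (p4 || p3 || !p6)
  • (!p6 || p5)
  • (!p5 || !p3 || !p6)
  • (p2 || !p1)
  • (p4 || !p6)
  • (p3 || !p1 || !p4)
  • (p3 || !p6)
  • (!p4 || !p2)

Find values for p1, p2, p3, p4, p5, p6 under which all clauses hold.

p1=F, p2=T, p3=F, p4=F, p5=F, p6=F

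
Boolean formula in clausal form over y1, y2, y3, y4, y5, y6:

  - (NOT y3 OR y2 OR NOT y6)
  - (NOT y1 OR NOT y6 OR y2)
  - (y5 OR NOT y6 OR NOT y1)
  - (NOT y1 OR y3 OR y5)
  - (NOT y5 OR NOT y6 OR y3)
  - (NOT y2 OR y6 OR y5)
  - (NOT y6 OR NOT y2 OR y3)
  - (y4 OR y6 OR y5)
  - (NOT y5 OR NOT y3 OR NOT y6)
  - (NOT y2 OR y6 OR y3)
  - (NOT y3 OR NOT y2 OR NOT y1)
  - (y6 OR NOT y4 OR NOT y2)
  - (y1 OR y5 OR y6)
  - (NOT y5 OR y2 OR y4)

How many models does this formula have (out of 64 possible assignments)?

10

Case analysis on y6 and y2:
  y6=1, y2=1: remaining (y1,y3,y4,y5) ∈ {(0,1,0,0); (0,1,1,0)} — 2.
  y6=1, y2=0: remaining (y1,y3,y4,y5) ∈ {(0,0,0,0); (0,0,1,0)} — 2.
  y6=0, y2=1: remaining (y1,y3,y4,y5) ∈ {(0,1,0,1)} — 1.
  y6=0, y2=0: 5 of the 16 assignments to (y1,y3,y4,y5) work.
Total: 2 + 2 + 1 + 5 = 10.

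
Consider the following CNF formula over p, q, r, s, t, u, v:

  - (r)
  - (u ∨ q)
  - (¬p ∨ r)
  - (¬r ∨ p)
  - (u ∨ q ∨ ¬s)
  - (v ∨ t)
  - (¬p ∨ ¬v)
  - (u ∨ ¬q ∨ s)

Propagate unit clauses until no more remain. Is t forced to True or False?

(r) is a unit clause: r = True.
(¬r ∨ p): since r = True, the clause reduces to (p). p = True.
From (¬p ∨ ¬v) and p = True: v = False.
From (v ∨ t) and v = False: t = True.

True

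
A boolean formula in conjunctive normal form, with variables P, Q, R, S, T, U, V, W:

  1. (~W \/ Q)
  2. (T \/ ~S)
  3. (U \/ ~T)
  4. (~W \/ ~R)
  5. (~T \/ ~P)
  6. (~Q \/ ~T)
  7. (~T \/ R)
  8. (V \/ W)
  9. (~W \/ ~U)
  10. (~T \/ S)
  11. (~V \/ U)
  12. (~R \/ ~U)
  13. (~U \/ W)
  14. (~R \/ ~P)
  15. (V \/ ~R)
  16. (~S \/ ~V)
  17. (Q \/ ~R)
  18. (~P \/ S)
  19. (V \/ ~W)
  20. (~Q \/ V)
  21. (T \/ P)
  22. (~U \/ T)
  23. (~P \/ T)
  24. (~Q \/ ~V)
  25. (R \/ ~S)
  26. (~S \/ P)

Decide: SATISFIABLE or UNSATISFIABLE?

UNSATISFIABLE

T = True:
  propagation gives U=True, P=False, Q=False, W=False; an empty clause results — contradiction.
T = False:
  propagation gives S=False, P=False; an empty clause results — contradiction.
Every branch closes, so no satisfying assignment exists.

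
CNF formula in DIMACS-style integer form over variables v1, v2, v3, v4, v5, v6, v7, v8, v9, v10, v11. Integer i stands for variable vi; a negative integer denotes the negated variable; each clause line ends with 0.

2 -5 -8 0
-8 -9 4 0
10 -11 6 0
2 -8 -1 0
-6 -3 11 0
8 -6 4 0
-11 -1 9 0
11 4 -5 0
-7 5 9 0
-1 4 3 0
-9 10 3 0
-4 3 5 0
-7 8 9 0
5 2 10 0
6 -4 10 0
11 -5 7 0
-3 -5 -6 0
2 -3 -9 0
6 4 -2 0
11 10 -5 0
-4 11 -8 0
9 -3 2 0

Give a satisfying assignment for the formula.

Pure literal: v10 appears only positively; assign v10 = True.
Try v1 = True.
Set v2 = True and propagate.
The remaining clauses are satisfied by v3 = True, v4 = True, v5 = False, v6 = False, v7 = True, v8 = False, v9 = True, v11 = True.

v1=True, v2=True, v3=True, v4=True, v5=False, v6=False, v7=True, v8=False, v9=True, v10=True, v11=True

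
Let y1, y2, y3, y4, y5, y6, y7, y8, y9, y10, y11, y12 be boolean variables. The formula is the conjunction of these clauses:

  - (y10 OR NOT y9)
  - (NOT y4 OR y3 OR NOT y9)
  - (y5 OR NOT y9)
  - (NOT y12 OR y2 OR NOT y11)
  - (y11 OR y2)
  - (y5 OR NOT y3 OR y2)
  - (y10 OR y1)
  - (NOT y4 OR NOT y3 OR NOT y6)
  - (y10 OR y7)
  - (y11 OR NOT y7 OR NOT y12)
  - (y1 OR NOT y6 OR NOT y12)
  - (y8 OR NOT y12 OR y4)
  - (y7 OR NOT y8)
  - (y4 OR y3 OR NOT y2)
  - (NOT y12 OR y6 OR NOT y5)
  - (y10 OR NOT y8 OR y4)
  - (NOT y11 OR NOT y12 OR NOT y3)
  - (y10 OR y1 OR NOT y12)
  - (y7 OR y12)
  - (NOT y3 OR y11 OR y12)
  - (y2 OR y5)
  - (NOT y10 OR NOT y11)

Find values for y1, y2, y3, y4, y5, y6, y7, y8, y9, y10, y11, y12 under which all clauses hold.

y1=T, y2=T, y3=F, y4=T, y5=F, y6=T, y7=T, y8=T, y9=F, y10=T, y11=F, y12=F

y1 occurs only positively in the remaining clauses — set y1 = True.
Pure literal: y9 appears only negated; assign y9 = False.
Branch on y2: take y2 = True.
Branch on y3: take y3 = False.
  then y4 is forced to True.
The remaining clauses are satisfied by y5 = False, y6 = True, y7 = True, y8 = True, y10 = True, y11 = False, y12 = False.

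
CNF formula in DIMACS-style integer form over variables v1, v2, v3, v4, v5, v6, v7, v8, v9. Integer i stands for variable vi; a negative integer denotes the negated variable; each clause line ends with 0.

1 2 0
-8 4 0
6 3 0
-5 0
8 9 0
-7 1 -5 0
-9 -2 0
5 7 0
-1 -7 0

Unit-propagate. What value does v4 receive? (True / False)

(¬v5) is a unit clause: v5 = False.
(v5 ∨ v7) with v5 = False leaves only v7, so v7 = True.
From (¬v7 ∨ ¬v1) and v7 = True: v1 = False.
In (v2 ∨ v1), v1 is now false; v2 must hold, so v2 = True.
In (¬v2 ∨ ¬v9), ¬v2 is now false; ¬v9 must hold, so v9 = False.
From (v8 ∨ v9) and v9 = False: v8 = True.
In (¬v8 ∨ v4), ¬v8 is now false; v4 must hold, so v4 = True.

True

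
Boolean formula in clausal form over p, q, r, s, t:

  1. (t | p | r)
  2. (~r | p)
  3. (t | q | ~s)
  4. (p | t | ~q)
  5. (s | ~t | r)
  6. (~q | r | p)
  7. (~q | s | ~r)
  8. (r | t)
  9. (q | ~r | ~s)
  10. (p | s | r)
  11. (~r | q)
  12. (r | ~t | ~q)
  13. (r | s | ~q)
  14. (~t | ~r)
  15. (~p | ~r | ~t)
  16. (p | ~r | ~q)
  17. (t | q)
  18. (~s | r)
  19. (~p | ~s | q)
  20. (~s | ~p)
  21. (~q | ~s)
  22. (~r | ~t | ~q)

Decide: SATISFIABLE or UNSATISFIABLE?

r = True:
  propagation gives p=True, q=True, s=True; an empty clause results — contradiction.
r = False:
  propagation gives t=True, s=True; an empty clause results — contradiction.
Every branch closes, so no satisfying assignment exists.

UNSATISFIABLE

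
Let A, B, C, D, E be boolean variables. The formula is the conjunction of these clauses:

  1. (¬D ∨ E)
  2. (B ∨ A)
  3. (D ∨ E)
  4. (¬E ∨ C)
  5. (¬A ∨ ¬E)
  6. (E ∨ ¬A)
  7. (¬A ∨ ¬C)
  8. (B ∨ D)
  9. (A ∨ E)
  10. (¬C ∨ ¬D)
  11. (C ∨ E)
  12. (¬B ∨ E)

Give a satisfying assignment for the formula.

A=F  B=T  C=T  D=F  E=T

Try A = False.
  then B is forced to True.
  then E is forced to True.
  then C is forced to True.
  then D is forced to False.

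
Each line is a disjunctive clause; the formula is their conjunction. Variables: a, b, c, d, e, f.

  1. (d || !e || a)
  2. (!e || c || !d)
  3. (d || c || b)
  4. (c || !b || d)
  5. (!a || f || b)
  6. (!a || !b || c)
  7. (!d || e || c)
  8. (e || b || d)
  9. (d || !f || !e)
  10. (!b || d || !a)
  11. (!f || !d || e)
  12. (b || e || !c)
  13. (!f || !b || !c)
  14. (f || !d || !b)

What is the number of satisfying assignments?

4

Satisfying assignments:
  a=0 b=0 c=1 d=1 e=1 f=0
  a=0 b=0 c=1 d=1 e=1 f=1
  a=0 b=1 c=1 d=0 e=0 f=0
  a=1 b=0 c=1 d=1 e=1 f=1
Count: 4.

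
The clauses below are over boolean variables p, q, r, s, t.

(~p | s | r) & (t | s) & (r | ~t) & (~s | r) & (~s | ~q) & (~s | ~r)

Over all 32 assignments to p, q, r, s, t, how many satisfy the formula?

The models are:
  p=0 q=0 r=1 s=0 t=1
  p=0 q=1 r=1 s=0 t=1
  p=1 q=0 r=1 s=0 t=1
  p=1 q=1 r=1 s=0 t=1
That's 4 in total.

4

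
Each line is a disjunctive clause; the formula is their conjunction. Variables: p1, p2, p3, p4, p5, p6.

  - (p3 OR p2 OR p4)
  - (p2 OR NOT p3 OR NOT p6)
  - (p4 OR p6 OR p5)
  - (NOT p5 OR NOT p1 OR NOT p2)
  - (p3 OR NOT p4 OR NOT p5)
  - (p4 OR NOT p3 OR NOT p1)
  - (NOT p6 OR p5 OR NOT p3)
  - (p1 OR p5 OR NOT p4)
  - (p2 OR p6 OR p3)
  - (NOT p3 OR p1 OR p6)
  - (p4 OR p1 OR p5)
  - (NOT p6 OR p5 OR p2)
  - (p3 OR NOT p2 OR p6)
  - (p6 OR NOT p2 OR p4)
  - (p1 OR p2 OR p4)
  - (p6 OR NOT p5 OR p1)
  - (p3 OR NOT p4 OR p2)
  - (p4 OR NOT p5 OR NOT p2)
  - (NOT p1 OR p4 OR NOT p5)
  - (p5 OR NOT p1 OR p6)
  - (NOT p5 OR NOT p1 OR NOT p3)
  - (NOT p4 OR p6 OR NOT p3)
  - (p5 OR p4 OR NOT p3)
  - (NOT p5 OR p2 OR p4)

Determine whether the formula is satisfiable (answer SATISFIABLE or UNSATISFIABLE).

Try p1 = True.
Set p2 = True and propagate.
  then p5 is forced to False.
  then p6 is forced to True.
  then p3 is forced to False.
p4 is now unconstrained; take p4 = False.
So p1=True, p2=True, p3=False, p4=False, p5=False, p6=True is a satisfying assignment.

SATISFIABLE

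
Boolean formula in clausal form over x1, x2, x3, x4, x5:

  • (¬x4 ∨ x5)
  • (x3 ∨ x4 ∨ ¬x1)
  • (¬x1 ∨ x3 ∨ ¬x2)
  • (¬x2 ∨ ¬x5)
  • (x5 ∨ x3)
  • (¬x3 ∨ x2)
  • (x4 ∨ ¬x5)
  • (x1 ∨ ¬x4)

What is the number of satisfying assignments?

Satisfying assignments:
  x1=0 x2=1 x3=1 x4=0 x5=0
  x1=1 x2=0 x3=0 x4=1 x5=1
  x1=1 x2=1 x3=1 x4=0 x5=0
Count: 3.

3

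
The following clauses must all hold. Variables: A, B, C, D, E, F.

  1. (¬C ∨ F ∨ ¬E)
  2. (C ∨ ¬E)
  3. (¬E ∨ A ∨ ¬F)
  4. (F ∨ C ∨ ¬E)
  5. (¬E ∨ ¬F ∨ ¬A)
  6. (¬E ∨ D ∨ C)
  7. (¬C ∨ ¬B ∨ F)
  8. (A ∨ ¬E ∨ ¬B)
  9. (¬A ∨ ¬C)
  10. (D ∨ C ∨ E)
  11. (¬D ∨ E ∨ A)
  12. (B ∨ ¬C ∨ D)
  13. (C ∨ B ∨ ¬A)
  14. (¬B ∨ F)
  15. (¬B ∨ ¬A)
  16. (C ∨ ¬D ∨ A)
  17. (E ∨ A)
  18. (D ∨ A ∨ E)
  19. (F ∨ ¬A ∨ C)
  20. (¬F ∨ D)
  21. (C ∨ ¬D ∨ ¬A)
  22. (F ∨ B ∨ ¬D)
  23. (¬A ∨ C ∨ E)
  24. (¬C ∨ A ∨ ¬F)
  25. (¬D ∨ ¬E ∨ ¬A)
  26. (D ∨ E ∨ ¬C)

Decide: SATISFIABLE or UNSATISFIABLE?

UNSATISFIABLE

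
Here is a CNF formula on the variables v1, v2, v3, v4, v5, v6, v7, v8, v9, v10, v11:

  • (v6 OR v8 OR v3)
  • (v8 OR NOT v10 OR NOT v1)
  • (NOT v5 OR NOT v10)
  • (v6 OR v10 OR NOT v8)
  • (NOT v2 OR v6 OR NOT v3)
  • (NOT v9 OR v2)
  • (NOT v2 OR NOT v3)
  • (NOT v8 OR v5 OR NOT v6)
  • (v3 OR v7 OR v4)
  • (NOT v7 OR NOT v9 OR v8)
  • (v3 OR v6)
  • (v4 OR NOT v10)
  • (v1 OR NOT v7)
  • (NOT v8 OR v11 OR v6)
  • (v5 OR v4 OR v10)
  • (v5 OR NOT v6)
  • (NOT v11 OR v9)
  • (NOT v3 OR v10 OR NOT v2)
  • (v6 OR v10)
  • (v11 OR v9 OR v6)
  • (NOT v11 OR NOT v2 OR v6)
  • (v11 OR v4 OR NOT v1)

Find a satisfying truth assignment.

v1 = T, v2 = F, v3 = T, v4 = T, v5 = T, v6 = T, v7 = F, v8 = F, v9 = F, v10 = F, v11 = F

Pure literal: v4 appears only positively; assign v4 = True.
Branch on v1: take v1 = True.
Try v2 = False.
  then v9 is forced to False.
  then v11 is forced to False.
  then v6 is forced to True.
  then v5 is forced to True.
  then v10 is forced to False.
v3, v7, v8 are now unconstrained; take v3 = True, v7 = False, v8 = False.
Check each clause:
  1. (v3 OR v6 OR v8) — v3 is true.
  2. (NOT v10 OR v8 OR NOT v1) — NOT v10 is true.
  3. (NOT v5 OR NOT v10) — NOT v10 is true.
  4. (NOT v8 OR v10 OR v6) — NOT v8 is true.
  5. (NOT v2 OR v6 OR NOT v3) — NOT v2 is true.
  6. (NOT v9 OR v2) — NOT v9 is true.
  7. (NOT v3 OR NOT v2) — NOT v2 is true.
  8. (NOT v8 OR v5 OR NOT v6) — NOT v8 is true.
  9. (v4 OR v7 OR v3) — v3 is true.
  10. (v8 OR NOT v7 OR NOT v9) — NOT v7 is true.
  11. (v6 OR v3) — v3 is true.
  12. (NOT v10 OR v4) — v4 is true.
  13. (NOT v7 OR v1) — v1 is true.
  14. (v11 OR v6 OR NOT v8) — NOT v8 is true.
  15. (v10 OR v5 OR v4) — v4 is true.
  16. (NOT v6 OR v5) — v5 is true.
  17. (NOT v11 OR v9) — NOT v11 is true.
  18. (v10 OR NOT v3 OR NOT v2) — NOT v2 is true.
  19. (v10 OR v6) — v6 is true.
  20. (v9 OR v11 OR v6) — v6 is true.
  21. (NOT v11 OR v6 OR NOT v2) — NOT v11 is true.
  22. (NOT v1 OR v11 OR v4) — v4 is true.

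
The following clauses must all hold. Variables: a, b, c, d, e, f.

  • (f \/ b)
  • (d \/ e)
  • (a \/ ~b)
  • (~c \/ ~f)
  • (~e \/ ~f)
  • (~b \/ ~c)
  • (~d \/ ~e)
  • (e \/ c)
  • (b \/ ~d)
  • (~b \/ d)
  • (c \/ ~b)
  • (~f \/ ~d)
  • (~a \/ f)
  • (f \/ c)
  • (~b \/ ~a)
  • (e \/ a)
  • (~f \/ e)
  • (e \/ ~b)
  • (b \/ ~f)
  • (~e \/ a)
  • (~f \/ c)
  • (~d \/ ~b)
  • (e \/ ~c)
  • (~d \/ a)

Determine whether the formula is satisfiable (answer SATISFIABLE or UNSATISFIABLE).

UNSATISFIABLE

b = True:
  propagation gives a=True; an empty clause results — contradiction.
b = False:
  propagation gives f=True; an empty clause results — contradiction.
Every branch closes, so no satisfying assignment exists.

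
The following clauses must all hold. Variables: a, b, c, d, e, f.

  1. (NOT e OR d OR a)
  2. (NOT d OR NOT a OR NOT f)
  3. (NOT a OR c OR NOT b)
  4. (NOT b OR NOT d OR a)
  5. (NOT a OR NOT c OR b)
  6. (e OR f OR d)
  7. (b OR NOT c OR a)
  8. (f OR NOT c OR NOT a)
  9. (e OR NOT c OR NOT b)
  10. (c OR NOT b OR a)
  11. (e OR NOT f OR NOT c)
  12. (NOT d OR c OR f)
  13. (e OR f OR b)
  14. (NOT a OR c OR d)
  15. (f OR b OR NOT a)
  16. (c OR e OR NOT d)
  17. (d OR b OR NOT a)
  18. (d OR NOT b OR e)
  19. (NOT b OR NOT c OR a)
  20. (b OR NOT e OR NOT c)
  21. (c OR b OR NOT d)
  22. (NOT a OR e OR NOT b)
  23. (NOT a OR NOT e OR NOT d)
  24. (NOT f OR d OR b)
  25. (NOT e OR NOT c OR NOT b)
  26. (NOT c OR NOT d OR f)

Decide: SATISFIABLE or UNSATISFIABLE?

UNSATISFIABLE

b = True:
  c = True:
    propagation gives e=True; an empty clause results — contradiction.
  c = False:
    propagation gives a=False; an empty clause results — contradiction.
b = False:
  d = True:
    propagation gives c=True, a=False; an empty clause results — contradiction.
  d = False:
    propagation gives a=False, e=False, f=True; an empty clause results — contradiction.
Every branch closes, so no satisfying assignment exists.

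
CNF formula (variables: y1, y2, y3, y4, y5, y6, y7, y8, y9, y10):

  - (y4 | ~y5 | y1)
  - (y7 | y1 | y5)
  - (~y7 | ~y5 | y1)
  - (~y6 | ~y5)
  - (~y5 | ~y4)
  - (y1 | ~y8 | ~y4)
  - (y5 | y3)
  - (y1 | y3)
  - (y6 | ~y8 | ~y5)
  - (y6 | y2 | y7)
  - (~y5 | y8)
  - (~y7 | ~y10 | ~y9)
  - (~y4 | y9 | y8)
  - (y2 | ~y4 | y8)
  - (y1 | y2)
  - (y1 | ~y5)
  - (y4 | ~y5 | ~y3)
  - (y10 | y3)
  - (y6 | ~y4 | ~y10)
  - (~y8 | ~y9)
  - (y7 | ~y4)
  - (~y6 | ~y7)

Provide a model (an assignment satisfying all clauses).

y1 = True, y2 = True, y3 = True, y4 = False, y5 = False, y6 = False, y7 = False, y8 = False, y9 = False, y10 = True

Check each clause:
  1. (~y5 | y1 | y4) — y1 is true.
  2. (y7 | y1 | y5) — y1 is true.
  3. (~y5 | y1 | ~y7) — ~y7 is true.
  4. (~y5 | ~y6) — ~y6 is true.
  5. (~y5 | ~y4) — ~y5 is true.
  6. (~y4 | y1 | ~y8) — ~y8 is true.
  7. (y3 | y5) — y3 is true.
  8. (y3 | y1) — y1 is true.
  9. (~y5 | y6 | ~y8) — ~y8 is true.
  10. (y6 | y7 | y2) — y2 is true.
  11. (~y5 | y8) — ~y5 is true.
  12. (~y7 | ~y9 | ~y10) — ~y7 is true.
  13. (y9 | ~y4 | y8) — ~y4 is true.
  14. (y2 | y8 | ~y4) — y2 is true.
  15. (y2 | y1) — y1 is true.
  16. (y1 | ~y5) — y1 is true.
  17. (~y5 | ~y3 | y4) — ~y5 is true.
  18. (y10 | y3) — y10 is true.
  19. (~y4 | ~y10 | y6) — ~y4 is true.
  20. (~y8 | ~y9) — ~y8 is true.
  21. (y7 | ~y4) — ~y4 is true.
  22. (~y6 | ~y7) — ~y7 is true.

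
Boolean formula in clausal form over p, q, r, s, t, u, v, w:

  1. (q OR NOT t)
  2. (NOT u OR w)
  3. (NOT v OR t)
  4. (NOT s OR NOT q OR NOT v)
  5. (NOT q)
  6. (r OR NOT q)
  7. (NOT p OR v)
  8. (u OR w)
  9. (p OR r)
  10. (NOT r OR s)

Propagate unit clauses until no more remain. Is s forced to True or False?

True

Unit clause (NOT q) sets q = False.
In (q OR NOT t), q is now false; NOT t must hold, so t = False.
(t OR NOT v) with t = False leaves only NOT v, so v = False.
(NOT p OR v): since v = False, the clause reduces to (NOT p). p = False.
From (r OR p) and p = False: r = True.
(s OR NOT r): since r = True, the clause reduces to (s). s = True.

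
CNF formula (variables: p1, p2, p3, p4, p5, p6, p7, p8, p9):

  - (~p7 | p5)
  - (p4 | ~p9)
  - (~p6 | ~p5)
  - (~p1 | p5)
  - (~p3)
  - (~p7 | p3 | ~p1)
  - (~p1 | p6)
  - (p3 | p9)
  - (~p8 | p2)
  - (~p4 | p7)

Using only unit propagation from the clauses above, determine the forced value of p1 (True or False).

False

(~p3) is a unit clause: p3 = False.
In (p3 | p9), p3 is now false; p9 must hold, so p9 = True.
In (p4 | ~p9), ~p9 is now false; p4 must hold, so p4 = True.
(~p4 | p7) with p4 = True leaves only p7, so p7 = True.
(~p7 | p5) with p7 = True leaves only p5, so p5 = True.
(~p5 | ~p6): since p5 = True, the clause reduces to (~p6). p6 = False.
From (~p1 | ~p7 | p3) and p7 = True, p3 = False: p1 = False.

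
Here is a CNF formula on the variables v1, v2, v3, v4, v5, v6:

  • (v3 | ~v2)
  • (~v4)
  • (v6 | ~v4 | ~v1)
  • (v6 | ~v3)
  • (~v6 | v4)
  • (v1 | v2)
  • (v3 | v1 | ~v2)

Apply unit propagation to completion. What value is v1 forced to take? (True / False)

True

(~v4) is a unit clause: v4 = False.
From (~v6 | v4) and v4 = False: v6 = False.
In (~v3 | v6), v6 is now false; ~v3 must hold, so v3 = False.
(~v2 | v3): since v3 = False, the clause reduces to (~v2). v2 = False.
(v1 | v2): since v2 = False, the clause reduces to (v1). v1 = True.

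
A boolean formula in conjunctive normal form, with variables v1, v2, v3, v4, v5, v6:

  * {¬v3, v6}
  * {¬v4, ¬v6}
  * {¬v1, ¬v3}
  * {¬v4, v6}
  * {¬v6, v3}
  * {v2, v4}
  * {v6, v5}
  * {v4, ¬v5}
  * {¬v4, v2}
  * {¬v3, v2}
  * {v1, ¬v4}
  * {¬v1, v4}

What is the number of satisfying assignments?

1

Satisfying assignments:
  v1=0 v2=1 v3=1 v4=0 v5=0 v6=1
Count: 1.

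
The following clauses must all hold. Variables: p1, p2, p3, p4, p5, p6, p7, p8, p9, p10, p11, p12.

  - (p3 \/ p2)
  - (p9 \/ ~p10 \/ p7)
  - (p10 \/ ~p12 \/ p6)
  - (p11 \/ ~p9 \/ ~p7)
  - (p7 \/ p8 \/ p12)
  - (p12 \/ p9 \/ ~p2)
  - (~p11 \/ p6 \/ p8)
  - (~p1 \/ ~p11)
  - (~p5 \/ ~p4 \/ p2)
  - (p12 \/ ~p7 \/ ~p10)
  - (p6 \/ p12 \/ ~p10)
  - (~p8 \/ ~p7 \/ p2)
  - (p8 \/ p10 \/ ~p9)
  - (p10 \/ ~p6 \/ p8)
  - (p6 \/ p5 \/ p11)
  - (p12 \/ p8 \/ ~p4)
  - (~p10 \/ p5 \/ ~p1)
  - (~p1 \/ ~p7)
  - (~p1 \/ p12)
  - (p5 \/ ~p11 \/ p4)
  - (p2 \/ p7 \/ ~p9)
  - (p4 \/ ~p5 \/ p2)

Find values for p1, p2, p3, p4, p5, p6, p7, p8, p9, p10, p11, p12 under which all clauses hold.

p1 = False, p2 = False, p3 = True, p4 = True, p5 = False, p6 = False, p7 = False, p8 = True, p9 = False, p10 = False, p11 = True, p12 = False

Pure literal: p1 appears only negated; assign p1 = False.
p3 occurs only positively in the remaining clauses — set p3 = True.
Try p2 = False.
Set p4 = True and propagate.
  then p5 is forced to False.
For the remaining variables, p6 = False, p7 = False, p8 = True, p9 = False, p10 = False, p11 = True, p12 = False works.
Every clause has at least one true literal under this assignment.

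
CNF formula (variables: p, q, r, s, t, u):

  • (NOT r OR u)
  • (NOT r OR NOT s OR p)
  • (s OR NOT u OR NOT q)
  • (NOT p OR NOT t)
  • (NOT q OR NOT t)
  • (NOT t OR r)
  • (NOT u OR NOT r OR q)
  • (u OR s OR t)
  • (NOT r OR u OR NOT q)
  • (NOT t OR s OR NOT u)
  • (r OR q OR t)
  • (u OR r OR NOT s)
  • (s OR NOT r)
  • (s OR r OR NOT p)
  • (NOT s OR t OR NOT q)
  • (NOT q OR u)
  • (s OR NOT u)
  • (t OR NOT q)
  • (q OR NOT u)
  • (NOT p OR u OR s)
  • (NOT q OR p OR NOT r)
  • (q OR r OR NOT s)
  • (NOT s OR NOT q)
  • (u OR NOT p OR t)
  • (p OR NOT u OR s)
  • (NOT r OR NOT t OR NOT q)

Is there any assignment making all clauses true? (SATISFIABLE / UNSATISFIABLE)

UNSATISFIABLE

q = True:
  propagation gives t=False; an empty clause results — contradiction.
q = False:
  propagation gives u=False, r=False, t=False; an empty clause results — contradiction.
Every branch closes, so no satisfying assignment exists.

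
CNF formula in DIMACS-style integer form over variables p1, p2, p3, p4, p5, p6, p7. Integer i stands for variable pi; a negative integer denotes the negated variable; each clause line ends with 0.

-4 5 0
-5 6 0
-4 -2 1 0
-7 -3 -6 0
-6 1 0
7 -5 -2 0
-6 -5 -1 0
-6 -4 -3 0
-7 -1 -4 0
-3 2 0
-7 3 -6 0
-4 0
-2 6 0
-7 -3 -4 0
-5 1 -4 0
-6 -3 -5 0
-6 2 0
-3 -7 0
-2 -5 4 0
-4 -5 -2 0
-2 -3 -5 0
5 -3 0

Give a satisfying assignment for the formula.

(~p4) is a unit clause, so p4 = False.
Branch on p1: take p1 = True.
Branch on p2: take p2 = False.
  then p3 is forced to False.
  then p6 is forced to False.
  then p5 is forced to False.
p7 is now unconstrained; take p7 = True.

p1 = T, p2 = F, p3 = F, p4 = F, p5 = F, p6 = F, p7 = T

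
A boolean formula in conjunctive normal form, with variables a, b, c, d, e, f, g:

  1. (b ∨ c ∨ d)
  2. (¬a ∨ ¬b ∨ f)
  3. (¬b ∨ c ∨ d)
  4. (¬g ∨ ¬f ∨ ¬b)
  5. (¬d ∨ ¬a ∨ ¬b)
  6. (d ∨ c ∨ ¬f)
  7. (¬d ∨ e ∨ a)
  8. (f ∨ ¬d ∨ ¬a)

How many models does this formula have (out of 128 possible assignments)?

Split on d, then b.
  d=1, b=1: c free; 3 ways for (a,e,f,g) × 2^1 = 6.
  d=1, b=0: c, g free; 4 ways for (a,e,f) × 2^2 = 16.
  d=0, b=1: e free; 4 ways for (a,c,f,g) × 2^1 = 8.
  d=0, b=0: forces c=1; a, e, f, g free → 2^4 = 16.
Total: 6 + 16 + 8 + 16 = 46.

46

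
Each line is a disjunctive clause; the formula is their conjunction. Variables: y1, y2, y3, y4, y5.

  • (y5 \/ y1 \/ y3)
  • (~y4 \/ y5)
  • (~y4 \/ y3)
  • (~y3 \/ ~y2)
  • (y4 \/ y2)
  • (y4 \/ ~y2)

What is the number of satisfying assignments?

2

Satisfying assignments:
  y1=0 y2=0 y3=1 y4=1 y5=1
  y1=1 y2=0 y3=1 y4=1 y5=1
That's 2 in total.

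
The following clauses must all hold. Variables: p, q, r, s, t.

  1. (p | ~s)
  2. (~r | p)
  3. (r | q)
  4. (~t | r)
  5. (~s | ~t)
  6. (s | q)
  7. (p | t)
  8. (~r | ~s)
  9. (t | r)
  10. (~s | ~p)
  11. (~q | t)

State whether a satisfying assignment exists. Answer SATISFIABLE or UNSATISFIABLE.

SATISFIABLE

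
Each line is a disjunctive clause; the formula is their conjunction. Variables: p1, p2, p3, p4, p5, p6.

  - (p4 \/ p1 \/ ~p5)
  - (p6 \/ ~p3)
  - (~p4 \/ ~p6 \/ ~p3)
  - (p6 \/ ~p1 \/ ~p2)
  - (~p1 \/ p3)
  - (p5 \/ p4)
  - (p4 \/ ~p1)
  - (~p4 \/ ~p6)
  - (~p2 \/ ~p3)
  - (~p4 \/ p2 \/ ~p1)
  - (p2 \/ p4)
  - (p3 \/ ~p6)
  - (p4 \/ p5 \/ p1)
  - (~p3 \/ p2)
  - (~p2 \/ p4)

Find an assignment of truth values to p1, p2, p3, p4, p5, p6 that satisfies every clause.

p1=0, p2=0, p3=0, p4=1, p5=0, p6=0

Try p1 = False.
Try p2 = False.
  then p4 is forced to True.
  then p6 is forced to False.
  then p3 is forced to False.
p5 is now unconstrained; take p5 = False.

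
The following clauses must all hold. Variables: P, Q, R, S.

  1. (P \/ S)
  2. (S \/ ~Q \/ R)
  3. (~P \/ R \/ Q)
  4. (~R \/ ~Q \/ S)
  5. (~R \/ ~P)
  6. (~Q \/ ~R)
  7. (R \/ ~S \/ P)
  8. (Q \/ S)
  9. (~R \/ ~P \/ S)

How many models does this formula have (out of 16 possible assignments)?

Satisfying assignments:
  P=0 Q=0 R=1 S=1
  P=1 Q=1 R=0 S=1
That's 2 in total.

2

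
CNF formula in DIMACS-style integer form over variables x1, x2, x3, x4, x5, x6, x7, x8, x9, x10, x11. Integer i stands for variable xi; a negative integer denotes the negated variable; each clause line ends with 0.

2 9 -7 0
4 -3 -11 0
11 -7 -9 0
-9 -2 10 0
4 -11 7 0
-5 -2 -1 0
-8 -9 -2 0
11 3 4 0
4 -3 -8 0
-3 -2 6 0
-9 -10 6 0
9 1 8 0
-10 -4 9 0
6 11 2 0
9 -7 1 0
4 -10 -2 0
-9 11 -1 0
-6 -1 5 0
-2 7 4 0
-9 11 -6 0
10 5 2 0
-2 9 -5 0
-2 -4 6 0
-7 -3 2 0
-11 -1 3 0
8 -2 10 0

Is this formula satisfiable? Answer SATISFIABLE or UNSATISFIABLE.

SATISFIABLE

Branch on x1: take x1 = False.
Branch on x2: take x2 = True.
For the remaining variables, x3 = True, x4 = True, x5 = True, x6 = True, x7 = False, x8 = False, x9 = True, x10 = True, x11 = True works.
So x1=0  x2=1  x3=1  x4=1  x5=1  x6=1  x7=0  x8=0  x9=1  x10=1  x11=1 is a satisfying assignment.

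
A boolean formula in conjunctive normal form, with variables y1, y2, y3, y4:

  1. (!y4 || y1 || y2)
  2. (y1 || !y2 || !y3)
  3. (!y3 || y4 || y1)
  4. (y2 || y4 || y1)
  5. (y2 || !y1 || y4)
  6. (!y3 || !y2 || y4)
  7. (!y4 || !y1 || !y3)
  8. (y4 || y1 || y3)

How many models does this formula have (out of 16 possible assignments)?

4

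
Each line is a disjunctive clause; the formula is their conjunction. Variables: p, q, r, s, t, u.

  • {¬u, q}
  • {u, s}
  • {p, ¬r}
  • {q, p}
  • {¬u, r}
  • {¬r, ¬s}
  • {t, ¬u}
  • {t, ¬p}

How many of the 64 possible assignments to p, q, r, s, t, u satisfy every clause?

5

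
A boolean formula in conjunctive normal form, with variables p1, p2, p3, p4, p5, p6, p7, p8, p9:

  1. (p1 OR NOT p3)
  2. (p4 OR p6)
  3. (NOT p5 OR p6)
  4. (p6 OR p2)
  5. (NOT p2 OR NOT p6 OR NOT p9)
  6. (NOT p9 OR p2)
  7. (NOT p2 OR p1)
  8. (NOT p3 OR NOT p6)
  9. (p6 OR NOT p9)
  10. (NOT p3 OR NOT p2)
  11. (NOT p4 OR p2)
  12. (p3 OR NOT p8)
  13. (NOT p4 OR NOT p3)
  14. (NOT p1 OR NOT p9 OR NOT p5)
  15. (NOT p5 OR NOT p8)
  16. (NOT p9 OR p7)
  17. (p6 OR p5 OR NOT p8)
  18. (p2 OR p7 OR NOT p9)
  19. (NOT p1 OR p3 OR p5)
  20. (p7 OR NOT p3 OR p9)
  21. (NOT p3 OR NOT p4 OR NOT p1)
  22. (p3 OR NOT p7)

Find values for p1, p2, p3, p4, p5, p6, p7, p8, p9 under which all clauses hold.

p1 = True, p2 = True, p3 = False, p4 = False, p5 = True, p6 = True, p7 = False, p8 = False, p9 = False

Pure literal: p8 appears only negated; assign p8 = False.
Branch on p1: take p1 = True.
Set p2 = True and propagate.
  then p3 is forced to False.
  then p5 is forced to True.
  then p6 is forced to True.
  then p9 is forced to False.
  then p7 is forced to False.
p4 is now unconstrained; take p4 = False.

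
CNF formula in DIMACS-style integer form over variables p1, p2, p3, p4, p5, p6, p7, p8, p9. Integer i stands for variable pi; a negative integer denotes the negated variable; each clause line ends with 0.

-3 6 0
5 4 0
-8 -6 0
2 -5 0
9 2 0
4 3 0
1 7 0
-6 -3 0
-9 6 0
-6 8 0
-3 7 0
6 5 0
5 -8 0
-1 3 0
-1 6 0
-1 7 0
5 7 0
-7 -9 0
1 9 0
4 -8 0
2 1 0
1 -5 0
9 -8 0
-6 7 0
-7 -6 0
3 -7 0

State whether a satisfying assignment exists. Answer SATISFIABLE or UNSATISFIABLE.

UNSATISFIABLE

p6 = True:
  propagation gives p8=False; an empty clause results — contradiction.
p6 = False:
  propagation gives p3=False, p4=True, p9=False, p2=True; an empty clause results — contradiction.
Every branch closes, so no satisfying assignment exists.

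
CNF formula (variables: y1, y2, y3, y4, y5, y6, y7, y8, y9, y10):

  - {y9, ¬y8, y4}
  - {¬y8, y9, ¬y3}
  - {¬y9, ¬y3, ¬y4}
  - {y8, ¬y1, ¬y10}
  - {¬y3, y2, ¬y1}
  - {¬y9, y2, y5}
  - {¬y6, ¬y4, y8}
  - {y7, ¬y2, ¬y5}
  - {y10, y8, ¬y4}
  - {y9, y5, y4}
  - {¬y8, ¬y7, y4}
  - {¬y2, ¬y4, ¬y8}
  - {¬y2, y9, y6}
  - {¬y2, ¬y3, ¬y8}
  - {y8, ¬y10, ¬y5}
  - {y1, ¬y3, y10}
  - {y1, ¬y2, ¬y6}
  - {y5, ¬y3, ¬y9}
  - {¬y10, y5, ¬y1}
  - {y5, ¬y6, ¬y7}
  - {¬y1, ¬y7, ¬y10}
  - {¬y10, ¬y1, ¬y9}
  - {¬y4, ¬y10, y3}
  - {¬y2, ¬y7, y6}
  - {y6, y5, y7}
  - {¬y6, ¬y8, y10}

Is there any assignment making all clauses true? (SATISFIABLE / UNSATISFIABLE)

SATISFIABLE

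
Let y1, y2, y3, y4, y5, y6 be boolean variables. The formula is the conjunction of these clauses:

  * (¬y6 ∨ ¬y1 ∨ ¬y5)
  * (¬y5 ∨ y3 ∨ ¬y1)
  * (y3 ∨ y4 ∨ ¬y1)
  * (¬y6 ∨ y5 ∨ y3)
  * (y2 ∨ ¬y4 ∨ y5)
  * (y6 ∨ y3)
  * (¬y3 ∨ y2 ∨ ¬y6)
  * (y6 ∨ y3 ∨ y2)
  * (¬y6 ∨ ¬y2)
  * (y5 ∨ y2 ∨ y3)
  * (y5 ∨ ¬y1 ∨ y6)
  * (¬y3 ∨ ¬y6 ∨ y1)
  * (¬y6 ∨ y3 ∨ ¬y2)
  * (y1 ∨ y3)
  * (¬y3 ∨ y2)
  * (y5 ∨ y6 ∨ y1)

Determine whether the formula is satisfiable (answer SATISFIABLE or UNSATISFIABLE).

SATISFIABLE

Set y1 = False and propagate.
  then y3 is forced to True.
  then y6 is forced to False.
  then y2 is forced to True.
  then y5 is forced to True.
y4 is now unconstrained; take y4 = True.
Every clause has at least one true literal under this assignment.
So y1 = False  y2 = True  y3 = True  y4 = True  y5 = True  y6 = False is a satisfying assignment.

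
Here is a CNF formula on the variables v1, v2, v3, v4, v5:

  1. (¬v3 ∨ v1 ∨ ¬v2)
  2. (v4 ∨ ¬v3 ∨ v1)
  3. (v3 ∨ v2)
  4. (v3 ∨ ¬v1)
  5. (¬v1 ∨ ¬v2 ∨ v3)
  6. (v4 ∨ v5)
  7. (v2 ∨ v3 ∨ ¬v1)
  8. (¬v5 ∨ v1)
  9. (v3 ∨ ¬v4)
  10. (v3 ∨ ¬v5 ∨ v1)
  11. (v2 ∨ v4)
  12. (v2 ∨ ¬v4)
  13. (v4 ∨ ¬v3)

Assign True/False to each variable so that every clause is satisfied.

v1=True, v2=True, v3=True, v4=True, v5=False

Branch on v1: take v1 = True.
  then v3 is forced to True.
  then v4 is forced to True.
  then v2 is forced to True.
v5 is now unconstrained; take v5 = False.
Every clause has at least one true literal under this assignment.
Check each clause:
  1. (v1 ∨ ¬v3 ∨ ¬v2) — v1 is true.
  2. (v1 ∨ v4 ∨ ¬v3) — v1 is true.
  3. (v3 ∨ v2) — v2 is true.
  4. (¬v1 ∨ v3) — v3 is true.
  5. (¬v1 ∨ v3 ∨ ¬v2) — v3 is true.
  6. (v5 ∨ v4) — v4 is true.
  7. (v2 ∨ v3 ∨ ¬v1) — v2 is true.
  8. (v1 ∨ ¬v5) — v1 is true.
  9. (¬v4 ∨ v3) — v3 is true.
  10. (v3 ∨ ¬v5 ∨ v1) — v3 is true.
  11. (v4 ∨ v2) — v2 is true.
  12. (¬v4 ∨ v2) — v2 is true.
  13. (v4 ∨ ¬v3) — v4 is true.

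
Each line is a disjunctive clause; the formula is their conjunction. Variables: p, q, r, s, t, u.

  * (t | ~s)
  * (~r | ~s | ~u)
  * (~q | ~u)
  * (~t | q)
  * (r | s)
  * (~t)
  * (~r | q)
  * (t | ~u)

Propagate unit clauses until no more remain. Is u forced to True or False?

False

(~t) stands alone — t = False.
(t | ~s) with t = False leaves only ~s, so s = False.
From (s | r) and s = False: r = True.
(~r | q): since r = True, the clause reduces to (q). q = True.
(~u | ~q) with q = True leaves only ~u, so u = False.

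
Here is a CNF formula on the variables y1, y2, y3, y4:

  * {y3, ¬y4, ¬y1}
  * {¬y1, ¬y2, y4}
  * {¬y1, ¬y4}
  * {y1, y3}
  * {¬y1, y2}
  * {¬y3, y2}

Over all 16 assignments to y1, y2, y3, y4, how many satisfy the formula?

2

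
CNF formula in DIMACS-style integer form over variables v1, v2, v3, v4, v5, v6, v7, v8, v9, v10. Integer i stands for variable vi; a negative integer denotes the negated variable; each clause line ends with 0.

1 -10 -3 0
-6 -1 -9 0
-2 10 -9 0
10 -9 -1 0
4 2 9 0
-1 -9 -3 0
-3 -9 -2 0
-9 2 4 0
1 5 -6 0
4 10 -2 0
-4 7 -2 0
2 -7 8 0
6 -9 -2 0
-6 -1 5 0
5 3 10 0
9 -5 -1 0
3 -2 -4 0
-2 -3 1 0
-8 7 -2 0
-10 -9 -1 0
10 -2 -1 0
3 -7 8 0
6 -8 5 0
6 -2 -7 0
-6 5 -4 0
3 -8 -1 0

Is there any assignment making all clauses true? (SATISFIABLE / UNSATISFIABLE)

Branch on v1: take v1 = False.
For the remaining variables, v2 = True, v3 = False, v4 = False, v5 = True, v6 = False, v7 = False, v8 = False, v9 = False, v10 = True works.
So v1 = 0, v2 = 1, v3 = 0, v4 = 0, v5 = 1, v6 = 0, v7 = 0, v8 = 0, v9 = 0, v10 = 1 is a satisfying assignment.

SATISFIABLE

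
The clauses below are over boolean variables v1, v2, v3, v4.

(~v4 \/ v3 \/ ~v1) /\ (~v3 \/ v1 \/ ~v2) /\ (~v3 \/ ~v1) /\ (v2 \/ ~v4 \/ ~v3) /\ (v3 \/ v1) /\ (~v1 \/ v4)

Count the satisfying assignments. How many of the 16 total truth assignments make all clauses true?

Satisfying assignments:
  v1=0 v2=0 v3=1 v4=0
Count: 1.

1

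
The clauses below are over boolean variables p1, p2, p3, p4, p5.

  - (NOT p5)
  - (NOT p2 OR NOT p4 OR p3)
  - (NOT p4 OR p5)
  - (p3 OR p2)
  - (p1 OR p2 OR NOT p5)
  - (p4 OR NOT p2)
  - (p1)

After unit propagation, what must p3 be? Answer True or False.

(NOT p5) is a unit clause: p5 = False.
In (NOT p4 OR p5), p5 is now false; NOT p4 must hold, so p4 = False.
From (p4 OR NOT p2) and p4 = False: p2 = False.
(p2 OR p3) with p2 = False leaves only p3, so p3 = True.

True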